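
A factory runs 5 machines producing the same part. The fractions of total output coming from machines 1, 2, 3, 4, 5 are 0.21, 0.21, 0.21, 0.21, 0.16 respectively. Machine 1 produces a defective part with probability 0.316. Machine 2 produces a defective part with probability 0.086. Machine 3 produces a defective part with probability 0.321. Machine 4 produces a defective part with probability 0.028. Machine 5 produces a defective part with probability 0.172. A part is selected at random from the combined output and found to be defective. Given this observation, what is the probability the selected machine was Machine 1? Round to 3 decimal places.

Posterior probability ≈ 0.358

Tabulate prior·likelihood by source: [1] prior 0.21, lik 0.316, product 0.06636; [2] prior 0.21, lik 0.086, product 0.01806; [3] prior 0.21, lik 0.321, product 0.06741; [4] prior 0.21, lik 0.028, product 0.005880; [5] prior 0.16, lik 0.172, product 0.02752.
Normalizing constant = 0.18523; the posterior for Machine 1 is its product over the sum, 0.06636/0.18523 = 0.358.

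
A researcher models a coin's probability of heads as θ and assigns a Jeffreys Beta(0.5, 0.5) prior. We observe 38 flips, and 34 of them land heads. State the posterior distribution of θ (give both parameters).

Posterior: Beta(34.5, 4.5)

The binomial likelihood is conjugate to the Beta prior: with 34 successes and 4 failures, the posterior is Beta(0.5+34, 0.5+4) = Beta(34.5, 4.5).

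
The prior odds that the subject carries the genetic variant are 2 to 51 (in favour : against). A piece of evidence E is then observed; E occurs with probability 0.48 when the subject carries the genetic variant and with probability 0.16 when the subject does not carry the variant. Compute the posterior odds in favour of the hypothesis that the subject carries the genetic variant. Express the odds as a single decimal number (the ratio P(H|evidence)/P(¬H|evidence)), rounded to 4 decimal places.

Prior odds = 2/51 = 0.039216. In log-odds, ln(0.039216) = -3.2387.
Add log likelihood ratio: ln(3.0000) = 1.0986.
Posterior log-odds = -2.1401, so posterior odds = exp(-2.1401) = 0.11765.

Posterior odds ≈ 0.1176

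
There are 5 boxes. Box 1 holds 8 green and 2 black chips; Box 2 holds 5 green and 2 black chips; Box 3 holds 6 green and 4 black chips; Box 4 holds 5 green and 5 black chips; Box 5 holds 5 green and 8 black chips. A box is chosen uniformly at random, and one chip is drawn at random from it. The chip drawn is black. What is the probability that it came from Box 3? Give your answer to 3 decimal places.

P(black|Box 1) = 0.2; P(black|Box 2) = 0.2857; P(black|Box 3) = 0.4; P(black|Box 4) = 0.5; P(black|Box 5) = 0.6154.
Prior × likelihood for each source: 0.2·0.2=0.04000, 0.2·0.2857=0.05714, 0.2·0.4=0.08000, 0.2·0.5=0.1000, 0.2·0.6154=0.1231. Summing gives P(black) = 0.40022.
P(Box 3 | black) = 0.08000 / 0.40022 = 0.200.

Posterior probability ≈ 0.200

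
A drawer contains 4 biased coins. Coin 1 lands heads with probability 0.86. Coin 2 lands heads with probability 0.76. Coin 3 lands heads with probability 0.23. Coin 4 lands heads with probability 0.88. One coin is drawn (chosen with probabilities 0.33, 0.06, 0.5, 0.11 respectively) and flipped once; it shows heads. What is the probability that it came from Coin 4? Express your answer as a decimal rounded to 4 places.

P(heads|C1) = 0.86; P(heads|C2) = 0.76; P(heads|C3) = 0.23; P(heads|C4) = 0.88.
Prior × likelihood for each source: 0.33·0.86=0.2838, 0.06·0.76=0.04560, 0.5·0.23=0.1150, 0.11·0.88=0.09680. Summing gives P(heads) = 0.54120.
P(Coin 4 | heads) = 0.09680 / 0.54120 = 0.1789.

Posterior probability ≈ 0.1789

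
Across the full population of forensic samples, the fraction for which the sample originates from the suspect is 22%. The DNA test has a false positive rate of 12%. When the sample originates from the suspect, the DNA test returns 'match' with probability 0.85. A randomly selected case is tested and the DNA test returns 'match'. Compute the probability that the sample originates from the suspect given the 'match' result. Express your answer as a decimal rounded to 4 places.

Write H for 'the sample originates from the suspect'. Prior odds H:¬H = 0.22/0.78 = 0.28205. For the 'match' outcome, the likelihood ratio is 0.85/0.12 = 7.0833.
Posterior odds = 0.28205 × 7.0833 = 1.9979, so P(H|E) = 1.9979/(1+1.9979) = 0.6664.

P(H | E) ≈ 0.6664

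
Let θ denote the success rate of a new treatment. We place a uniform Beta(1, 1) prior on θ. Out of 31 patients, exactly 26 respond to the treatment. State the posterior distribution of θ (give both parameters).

Posterior: Beta(27, 6)

Observing 26 successes and 5 failures updates Beta(1, 1) by adding the success and failure counts to the two shape parameters: α = 1+26 = 27, β = 1+5 = 6.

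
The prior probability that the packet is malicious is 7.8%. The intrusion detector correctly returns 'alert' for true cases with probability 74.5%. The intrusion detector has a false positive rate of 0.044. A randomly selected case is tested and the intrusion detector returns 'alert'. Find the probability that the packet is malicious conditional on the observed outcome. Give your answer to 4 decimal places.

Let H be the event that the packet is malicious. P(H) = 0.078, so P(¬H) = 0.922. With E the 'alert' result, P(E|H) = 0.745 and P(E|¬H) = 0.044.
P(E) = 0.745·0.078 + 0.044·0.922 = 0.058110 + 0.040568 = 0.098678.
By Bayes' theorem, P(H|E) = 0.058110 / 0.098678 = 0.5889.

P(H | E) ≈ 0.5889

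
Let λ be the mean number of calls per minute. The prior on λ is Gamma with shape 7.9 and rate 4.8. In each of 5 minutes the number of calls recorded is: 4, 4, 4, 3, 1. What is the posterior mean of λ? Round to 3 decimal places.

Total count ∑xᵢ = 16 over n = 5 minutes.
Gamma is conjugate to the Poisson likelihood: posterior is Gamma(shape = 7.9+16 = 23.9, rate = 4.8+5 = 9.8).
Posterior mean = shape/rate = 23.9/9.8 = 2.439.

Posterior mean ≈ 2.439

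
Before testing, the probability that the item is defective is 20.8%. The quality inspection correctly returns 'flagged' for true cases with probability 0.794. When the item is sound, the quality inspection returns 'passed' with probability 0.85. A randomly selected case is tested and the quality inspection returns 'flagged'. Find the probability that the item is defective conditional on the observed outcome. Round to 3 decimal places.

P(H | E) ≈ 0.582

Write H for 'the item is defective'. Prior odds H:¬H = 0.208/0.792 = 0.26263. For the 'flagged' outcome, the likelihood ratio is 0.794/0.15 = 5.2933.
Posterior odds = 0.26263 × 5.2933 = 1.3902, so P(H|E) = 1.3902/(1+1.3902) = 0.582.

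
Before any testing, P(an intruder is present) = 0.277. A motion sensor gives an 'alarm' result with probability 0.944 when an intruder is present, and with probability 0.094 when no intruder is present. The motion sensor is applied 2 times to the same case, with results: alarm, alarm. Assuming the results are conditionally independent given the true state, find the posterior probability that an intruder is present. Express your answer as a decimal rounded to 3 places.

Posterior P(H) ≈ 0.975

With H the event that an intruder is present, the joint likelihood of the observed sequence is P(data|H) = 0.944·0.944 = 0.89114 and P(data|¬H) = 0.094·0.094 = 0.0088360.
Bayes: P(H|data) = 0.277·0.89114 / (0.277·0.89114 + 0.723·0.0088360) = 0.24684/0.25323 = 0.9748.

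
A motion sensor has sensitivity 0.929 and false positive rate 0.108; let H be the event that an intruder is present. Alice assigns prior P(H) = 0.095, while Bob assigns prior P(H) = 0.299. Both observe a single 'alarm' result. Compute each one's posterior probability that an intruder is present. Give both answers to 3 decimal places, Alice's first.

Alice: 0.475; Bob: 0.786

The likelihood ratio for an 'alarm' result is 0.929/0.108 = 8.6019.
Alice: prior odds 0.095/0.905 = 0.10497; posterior odds 0.90296; posterior probability 0.475.
Bob: prior odds 0.299/0.701 = 0.42653; posterior odds 3.6690; posterior probability 0.786.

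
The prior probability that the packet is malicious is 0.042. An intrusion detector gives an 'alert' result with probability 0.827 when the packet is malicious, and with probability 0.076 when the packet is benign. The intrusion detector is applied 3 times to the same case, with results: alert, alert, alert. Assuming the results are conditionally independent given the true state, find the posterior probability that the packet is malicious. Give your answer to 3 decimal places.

Posterior P(H) ≈ 0.983

With H the event that the packet is malicious, the joint likelihood of the observed sequence is P(data|H) = 0.827·0.827·0.827 = 0.56561 and P(data|¬H) = 0.076·0.076·0.076 = 0.00043898.
Bayes: P(H|data) = 0.042·0.56561 / (0.042·0.56561 + 0.958·0.00043898) = 0.023756/0.024176 = 0.9826.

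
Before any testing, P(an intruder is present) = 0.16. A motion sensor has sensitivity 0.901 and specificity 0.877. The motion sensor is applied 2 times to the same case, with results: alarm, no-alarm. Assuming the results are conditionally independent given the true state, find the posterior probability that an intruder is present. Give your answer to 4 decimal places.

Let H be the event that an intruder is present; start with P(H) = 0.16. P('alarm'|H) = 0.901, P('alarm'|¬H) = 0.123.
Update on result 1 ('alarm'): P(H) ← 0.901·0.1600 / (0.901·0.1600 + 0.123·0.8400) = 0.14416/0.24748 = 0.5825.
Update on result 2 ('no-alarm'): P(H) ← 0.099·0.5825 / (0.099·0.5825 + 0.877·0.4175) = 0.057669/0.42381 = 0.1361.

Posterior P(H) ≈ 0.1361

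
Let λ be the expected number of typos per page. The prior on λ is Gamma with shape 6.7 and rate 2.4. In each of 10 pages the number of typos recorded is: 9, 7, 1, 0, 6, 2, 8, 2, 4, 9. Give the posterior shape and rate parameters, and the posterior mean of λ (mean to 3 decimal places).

Posterior: Gamma(shape=54.7, rate=12.4); mean ≈ 4.411

The Poisson likelihood adds the total count to the shape and the number of exposure periods to the rate. Here ∑xᵢ = 48 and n = 10, so shape 6.7→54.7 and rate 2.4→12.4.
E[λ | data] = 54.7/12.4 = 4.411.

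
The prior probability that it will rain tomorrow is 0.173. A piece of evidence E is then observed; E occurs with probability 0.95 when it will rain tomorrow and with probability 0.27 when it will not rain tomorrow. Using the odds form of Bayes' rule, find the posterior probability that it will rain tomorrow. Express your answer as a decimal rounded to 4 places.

Prior odds = 0.173/(1−0.173) = 0.20919. In log-odds, ln(0.20919) = -1.5645.
Add log likelihood ratio: ln(3.5185) = 1.2580.
Posterior log-odds = -0.30647, so posterior odds = exp(-0.30647) = 0.73604. Converting, P(H|E) = 0.73604/1.7360 = 0.4240.

Posterior probability ≈ 0.4240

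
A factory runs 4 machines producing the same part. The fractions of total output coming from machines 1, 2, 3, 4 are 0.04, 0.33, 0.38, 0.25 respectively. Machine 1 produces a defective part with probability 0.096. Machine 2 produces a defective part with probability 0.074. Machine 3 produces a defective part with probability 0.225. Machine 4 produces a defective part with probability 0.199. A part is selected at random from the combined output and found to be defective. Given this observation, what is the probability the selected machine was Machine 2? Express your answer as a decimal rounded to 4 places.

Tabulate prior·likelihood by source: [1] prior 0.04, lik 0.096, product 0.003840; [2] prior 0.33, lik 0.074, product 0.02442; [3] prior 0.38, lik 0.225, product 0.08550; [4] prior 0.25, lik 0.199, product 0.04975.
Normalizing constant = 0.16351; the posterior for Machine 2 is its product over the sum, 0.02442/0.16351 = 0.1493.

Posterior probability ≈ 0.1493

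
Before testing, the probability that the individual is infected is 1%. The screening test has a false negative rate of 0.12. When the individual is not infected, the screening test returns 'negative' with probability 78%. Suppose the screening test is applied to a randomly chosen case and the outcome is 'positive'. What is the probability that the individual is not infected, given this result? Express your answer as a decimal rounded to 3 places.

Let H be the event that the individual is infected. P(H) = 0.01, so P(¬H) = 0.99. With E the 'positive' result, P(E|H) = 0.88 and P(E|¬H) = 0.22.
P(E) = 0.88·0.01 + 0.22·0.99 = 0.0088000 + 0.21780 = 0.22660.
By Bayes' theorem, P(H|E) = 0.0088000 / 0.22660 = 0.039. Hence P(¬H|E) = 1 − 0.039 = 0.961.

P(¬H | E) ≈ 0.961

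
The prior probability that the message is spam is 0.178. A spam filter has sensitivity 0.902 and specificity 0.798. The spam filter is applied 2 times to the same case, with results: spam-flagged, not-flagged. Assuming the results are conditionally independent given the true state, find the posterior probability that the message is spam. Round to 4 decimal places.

Posterior P(H) ≈ 0.1061

With H the event that the message is spam, the joint likelihood of the observed sequence is P(data|H) = 0.902·0.098 = 0.088396 and P(data|¬H) = 0.202·0.798 = 0.16120.
Bayes: P(H|data) = 0.178·0.088396 / (0.178·0.088396 + 0.822·0.16120) = 0.015734/0.14824 = 0.1061.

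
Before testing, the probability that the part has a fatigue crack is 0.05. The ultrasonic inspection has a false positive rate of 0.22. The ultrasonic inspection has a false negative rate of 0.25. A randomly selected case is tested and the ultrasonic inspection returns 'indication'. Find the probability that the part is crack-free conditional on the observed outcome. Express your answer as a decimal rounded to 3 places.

P(¬H | E) ≈ 0.848

Let H be the event that the part has a fatigue crack. P(H) = 0.05, so P(¬H) = 0.95. With E the 'indication' result, P(E|H) = 0.75 and P(E|¬H) = 0.22.
P(E) = 0.75·0.05 + 0.22·0.95 = 0.037500 + 0.20900 = 0.24650.
By Bayes' theorem, P(H|E) = 0.037500 / 0.24650 = 0.152. Hence P(¬H|E) = 1 − 0.152 = 0.848.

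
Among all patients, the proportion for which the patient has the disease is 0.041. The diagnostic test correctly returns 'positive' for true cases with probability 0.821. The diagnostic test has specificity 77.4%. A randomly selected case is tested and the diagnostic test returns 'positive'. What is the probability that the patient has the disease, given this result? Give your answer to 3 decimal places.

P(H | E) ≈ 0.134

Write H for 'the patient has the disease'. Prior odds H:¬H = 0.041/0.959 = 0.042753. For the 'positive' outcome, the likelihood ratio is 0.821/0.226 = 3.6327.
Posterior odds = 0.042753 × 3.6327 = 0.15531, so P(H|E) = 0.15531/(1+0.15531) = 0.134.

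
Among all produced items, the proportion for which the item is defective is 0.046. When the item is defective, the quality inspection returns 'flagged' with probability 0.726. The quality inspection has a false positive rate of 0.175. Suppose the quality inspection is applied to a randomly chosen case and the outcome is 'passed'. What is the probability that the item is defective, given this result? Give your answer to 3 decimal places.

Let H be the event that the item is defective. P(H) = 0.046, so P(¬H) = 0.954. With E the 'passed' result, P(E|H) = 0.274 and P(E|¬H) = 0.825.
P(E) = 0.274·0.046 + 0.825·0.954 = 0.012604 + 0.78705 = 0.79965.
By Bayes' theorem, P(H|E) = 0.012604 / 0.79965 = 0.016.

P(H | E) ≈ 0.016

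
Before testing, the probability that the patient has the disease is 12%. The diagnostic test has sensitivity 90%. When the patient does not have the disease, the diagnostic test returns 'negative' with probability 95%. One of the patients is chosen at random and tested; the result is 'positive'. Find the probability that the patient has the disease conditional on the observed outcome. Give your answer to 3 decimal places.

P(H | E) ≈ 0.711

Write H for 'the patient has the disease'. Prior odds H:¬H = 0.12/0.88 = 0.13636. For the 'positive' outcome, the likelihood ratio is 0.9/0.05 = 18.000.
Posterior odds = 0.13636 × 18.000 = 2.4545, so P(H|E) = 2.4545/(1+2.4545) = 0.711.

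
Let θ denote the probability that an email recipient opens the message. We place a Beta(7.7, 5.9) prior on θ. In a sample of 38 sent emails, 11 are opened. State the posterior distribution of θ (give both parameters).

The binomial likelihood is conjugate to the Beta prior: with 11 successes and 27 failures, the posterior is Beta(7.7+11, 5.9+27) = Beta(18.7, 32.9).

Posterior: Beta(18.7, 32.9)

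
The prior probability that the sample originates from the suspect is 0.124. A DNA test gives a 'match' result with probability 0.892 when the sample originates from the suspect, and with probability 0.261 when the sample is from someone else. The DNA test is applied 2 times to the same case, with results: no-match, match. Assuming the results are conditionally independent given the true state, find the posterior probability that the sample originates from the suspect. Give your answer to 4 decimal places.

Let H be the event that the sample originates from the suspect; start with P(H) = 0.124. P('match'|H) = 0.892, P('match'|¬H) = 0.261.
Update on result 1 ('no-match'): P(H) ← 0.108·0.1240 / (0.108·0.1240 + 0.739·0.8760) = 0.013392/0.66076 = 0.0203.
Update on result 2 ('match'): P(H) ← 0.892·0.0203 / (0.892·0.0203 + 0.261·0.9797) = 0.018079/0.27379 = 0.0660.

Posterior P(H) ≈ 0.0660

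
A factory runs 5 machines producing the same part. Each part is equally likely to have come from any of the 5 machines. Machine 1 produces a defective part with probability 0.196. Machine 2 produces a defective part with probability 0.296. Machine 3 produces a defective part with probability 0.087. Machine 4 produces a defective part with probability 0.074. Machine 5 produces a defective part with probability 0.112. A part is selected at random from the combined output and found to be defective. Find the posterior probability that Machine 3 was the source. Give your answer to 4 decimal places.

P(defective|M1) = 0.196; P(defective|M2) = 0.296; P(defective|M3) = 0.087; P(defective|M4) = 0.074; P(defective|M5) = 0.112.
Prior × likelihood for each source: 0.2·0.196=0.03920, 0.2·0.296=0.05920, 0.2·0.087=0.01740, 0.2·0.074=0.01480, 0.2·0.112=0.02240. Summing gives P(defective) = 0.15300.
P(Machine 3 | defective) = 0.01740 / 0.15300 = 0.1137.

Posterior probability ≈ 0.1137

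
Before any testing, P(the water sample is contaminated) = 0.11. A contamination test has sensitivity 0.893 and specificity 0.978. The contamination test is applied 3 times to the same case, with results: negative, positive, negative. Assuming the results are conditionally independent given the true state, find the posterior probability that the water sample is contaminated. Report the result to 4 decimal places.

Posterior P(H) ≈ 0.0566

With H the event that the water sample is contaminated, the joint likelihood of the observed sequence is P(data|H) = 0.107·0.893·0.107 = 0.010224 and P(data|¬H) = 0.978·0.022·0.978 = 0.021043.
Bayes: P(H|data) = 0.11·0.010224 / (0.11·0.010224 + 0.89·0.021043) = 0.0011246/0.019853 = 0.0566.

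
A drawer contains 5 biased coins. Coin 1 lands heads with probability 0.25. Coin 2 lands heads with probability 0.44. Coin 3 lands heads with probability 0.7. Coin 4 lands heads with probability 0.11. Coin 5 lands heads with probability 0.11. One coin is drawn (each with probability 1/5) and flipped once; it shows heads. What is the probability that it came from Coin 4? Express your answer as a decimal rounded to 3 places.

Tabulate prior·likelihood by source: [1] prior 0.2, lik 0.25, product 0.05000; [2] prior 0.2, lik 0.44, product 0.08800; [3] prior 0.2, lik 0.7, product 0.1400; [4] prior 0.2, lik 0.11, product 0.02200; [5] prior 0.2, lik 0.11, product 0.02200.
Normalizing constant = 0.32200; the posterior for Coin 4 is its product over the sum, 0.02200/0.32200 = 0.068.

Posterior probability ≈ 0.068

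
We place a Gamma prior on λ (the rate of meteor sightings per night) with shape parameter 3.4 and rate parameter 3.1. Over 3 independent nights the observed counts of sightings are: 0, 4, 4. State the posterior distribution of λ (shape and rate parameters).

Posterior: Gamma(shape=11.4, rate=6.1)

Total count ∑xᵢ = 8 over n = 3 nights.
Gamma is conjugate to the Poisson likelihood: posterior is Gamma(shape = 3.4+8 = 11.4, rate = 3.1+3 = 6.1).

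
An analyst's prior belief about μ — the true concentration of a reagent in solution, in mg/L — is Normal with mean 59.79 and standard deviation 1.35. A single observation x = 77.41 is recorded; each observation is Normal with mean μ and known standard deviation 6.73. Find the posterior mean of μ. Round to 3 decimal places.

Posterior mean ≈ 60.472

Prior precision 1/τ₀² = 1/1.35² = 0.548697; data precision n/σ² = 1/6.73² = 0.0220785.
Posterior precision = 0.548697 + 0.0220785 = 0.570775.
Posterior mean = (0.548697·59.79 + 0.0220785·77.41) / 0.570775 = 60.472.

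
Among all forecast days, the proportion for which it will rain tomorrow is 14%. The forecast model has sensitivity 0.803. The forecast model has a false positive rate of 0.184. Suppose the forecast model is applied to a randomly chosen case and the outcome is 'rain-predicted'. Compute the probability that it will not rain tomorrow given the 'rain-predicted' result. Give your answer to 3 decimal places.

Let H be the event that it will rain tomorrow. P(H) = 0.14, so P(¬H) = 0.86. With E the 'rain-predicted' result, P(E|H) = 0.803 and P(E|¬H) = 0.184.
P(E) = 0.803·0.14 + 0.184·0.86 = 0.11242 + 0.15824 = 0.27066.
By Bayes' theorem, P(H|E) = 0.11242 / 0.27066 = 0.415. Hence P(¬H|E) = 1 − 0.415 = 0.585.

P(¬H | E) ≈ 0.585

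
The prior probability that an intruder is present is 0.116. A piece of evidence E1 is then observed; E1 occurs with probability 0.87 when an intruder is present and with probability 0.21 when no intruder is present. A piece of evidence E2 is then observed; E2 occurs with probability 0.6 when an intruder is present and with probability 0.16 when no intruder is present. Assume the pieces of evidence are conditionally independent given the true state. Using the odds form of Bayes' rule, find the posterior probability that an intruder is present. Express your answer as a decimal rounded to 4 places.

Posterior probability ≈ 0.6709

Prior odds = 0.116/(1−0.116) = 0.13122.
Likelihood ratio for E1 = 0.87/0.21 = 4.1429.
Likelihood ratio for E2 = 0.6/0.16 = 3.7500.
Posterior odds = prior odds × LR₁ × LR₂ = 2.0386.
Posterior probability = odds/(1+odds) = 2.0386/3.0386 = 0.6709.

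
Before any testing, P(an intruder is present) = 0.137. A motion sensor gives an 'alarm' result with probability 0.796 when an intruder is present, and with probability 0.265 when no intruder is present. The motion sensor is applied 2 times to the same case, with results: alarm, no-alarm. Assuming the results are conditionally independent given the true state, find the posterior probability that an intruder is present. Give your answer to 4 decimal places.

Let H be the event that an intruder is present; start with P(H) = 0.137. P('alarm'|H) = 0.796, P('alarm'|¬H) = 0.265.
Update on result 1 ('alarm'): P(H) ← 0.796·0.1370 / (0.796·0.1370 + 0.265·0.8630) = 0.10905/0.33775 = 0.3229.
Update on result 2 ('no-alarm'): P(H) ← 0.204·0.3229 / (0.204·0.3229 + 0.735·0.6771) = 0.065868/0.56355 = 0.1169.

Posterior P(H) ≈ 0.1169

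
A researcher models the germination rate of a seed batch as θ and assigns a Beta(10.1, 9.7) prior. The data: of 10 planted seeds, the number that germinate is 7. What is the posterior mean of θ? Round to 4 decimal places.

Posterior mean ≈ 0.5738

The binomial likelihood is conjugate to the Beta prior: with 7 successes and 3 failures, the posterior is Beta(10.1+7, 9.7+3) = Beta(17.1, 12.7).
E[θ | data] = 17.1/(17.1+12.7) = 0.5738.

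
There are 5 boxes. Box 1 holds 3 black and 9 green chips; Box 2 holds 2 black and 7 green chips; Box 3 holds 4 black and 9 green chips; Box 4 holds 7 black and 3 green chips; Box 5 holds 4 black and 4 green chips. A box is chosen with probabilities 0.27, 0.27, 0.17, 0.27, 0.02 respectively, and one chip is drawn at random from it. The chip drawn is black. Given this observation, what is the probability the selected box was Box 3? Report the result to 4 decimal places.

Posterior probability ≈ 0.1381

Tabulate prior·likelihood by source: [1] prior 0.27, lik 0.25, product 0.06750; [2] prior 0.27, lik 0.2222, product 0.06000; [3] prior 0.17, lik 0.3077, product 0.05231; [4] prior 0.27, lik 0.7, product 0.1890; [5] prior 0.02, lik 0.5, product 0.01000.
Normalizing constant = 0.37881; the posterior for Box 3 is its product over the sum, 0.05231/0.37881 = 0.1381.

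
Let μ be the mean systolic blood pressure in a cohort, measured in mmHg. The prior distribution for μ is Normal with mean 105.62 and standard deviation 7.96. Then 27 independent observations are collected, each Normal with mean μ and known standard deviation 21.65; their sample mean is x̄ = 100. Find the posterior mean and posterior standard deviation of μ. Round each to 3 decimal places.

With known σ, the Normal prior is conjugate. Weight on the data is w = (n/σ²)/(n/σ² + 1/τ₀²) = 0.0576034/(0.0576034+0.0157824) = 0.78494.
Posterior mean = w·x̄ + (1−w)·μ₀ = 0.78494·100 + 0.21506·105.62 = 101.209. Posterior variance = 1/(0.0576034+0.0157824) = 13.6266, so SD = 3.691.

Posterior mean ≈ 101.209; posterior SD ≈ 3.691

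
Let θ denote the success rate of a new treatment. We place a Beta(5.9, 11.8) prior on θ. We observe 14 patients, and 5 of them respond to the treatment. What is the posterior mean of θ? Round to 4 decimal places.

Posterior mean ≈ 0.3438

The binomial likelihood is conjugate to the Beta prior: with 5 successes and 9 failures, the posterior is Beta(5.9+5, 11.8+9) = Beta(10.9, 20.8).
Posterior mean = α/(α+β) = 10.9/31.7 = 0.3438.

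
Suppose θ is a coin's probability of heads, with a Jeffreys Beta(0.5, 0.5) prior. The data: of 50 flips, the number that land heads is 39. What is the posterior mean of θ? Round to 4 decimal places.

Posterior mean ≈ 0.7745

The binomial likelihood is conjugate to the Beta prior: with 39 successes and 11 failures, the posterior is Beta(0.5+39, 0.5+11) = Beta(39.5, 11.5).
Posterior mean = α/(α+β) = 39.5/51 = 0.7745.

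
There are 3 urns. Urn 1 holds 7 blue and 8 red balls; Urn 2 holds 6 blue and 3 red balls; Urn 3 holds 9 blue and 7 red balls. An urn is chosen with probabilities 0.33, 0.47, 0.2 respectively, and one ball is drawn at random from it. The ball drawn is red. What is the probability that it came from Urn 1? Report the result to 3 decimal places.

Posterior probability ≈ 0.419

P(red|Urn 1) = 0.5333; P(red|Urn 2) = 0.3333; P(red|Urn 3) = 0.4375.
Prior × likelihood for each source: 0.33·0.5333=0.1760, 0.47·0.3333=0.1567, 0.2·0.4375=0.08750. Summing gives P(red) = 0.42017.
P(Urn 1 | red) = 0.1760 / 0.42017 = 0.419.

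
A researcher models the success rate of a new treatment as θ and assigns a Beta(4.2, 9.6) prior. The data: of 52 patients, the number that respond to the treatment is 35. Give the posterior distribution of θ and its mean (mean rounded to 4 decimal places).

The binomial likelihood is conjugate to the Beta prior: with 35 successes and 17 failures, the posterior is Beta(4.2+35, 9.6+17) = Beta(39.2, 26.6).
E[θ | data] = 39.2/(39.2+26.6) = 0.5957.

Posterior: Beta(39.2, 26.6); mean ≈ 0.5957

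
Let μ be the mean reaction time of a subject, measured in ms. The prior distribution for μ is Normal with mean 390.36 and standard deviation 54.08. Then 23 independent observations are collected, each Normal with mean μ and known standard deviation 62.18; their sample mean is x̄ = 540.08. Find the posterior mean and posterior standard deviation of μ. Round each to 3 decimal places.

Prior precision 1/τ₀² = 1/54.08² = 0.00034192; data precision n/σ² = 23/62.18² = 0.00594876.
Posterior precision = 0.00034192 + 0.00594876 = 0.00629068, giving posterior SD = 1/√0.00629068 = 12.608.
Posterior mean = (0.00034192·390.36 + 0.00594876·540.08) / 0.00629068 = 531.942.

Posterior mean ≈ 531.942; posterior SD ≈ 12.608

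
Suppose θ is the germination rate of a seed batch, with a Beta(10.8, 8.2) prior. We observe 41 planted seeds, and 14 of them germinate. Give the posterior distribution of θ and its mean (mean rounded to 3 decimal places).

The binomial likelihood is conjugate to the Beta prior: with 14 successes and 27 failures, the posterior is Beta(10.8+14, 8.2+27) = Beta(24.8, 35.2).
Posterior mean = α/(α+β) = 24.8/60 = 0.413.

Posterior: Beta(24.8, 35.2); mean ≈ 0.413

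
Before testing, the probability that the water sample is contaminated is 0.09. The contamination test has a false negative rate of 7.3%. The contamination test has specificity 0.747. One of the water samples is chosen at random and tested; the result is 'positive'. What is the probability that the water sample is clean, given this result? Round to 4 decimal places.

Let H be the event that the water sample is contaminated. P(H) = 0.09, so P(¬H) = 0.91. With E the 'positive' result, P(E|H) = 0.927 and P(E|¬H) = 0.253.
P(E) = 0.927·0.09 + 0.253·0.91 = 0.083430 + 0.23023 = 0.31366.
By Bayes' theorem, P(H|E) = 0.083430 / 0.31366 = 0.2660. Hence P(¬H|E) = 1 − 0.2660 = 0.7340.

P(¬H | E) ≈ 0.7340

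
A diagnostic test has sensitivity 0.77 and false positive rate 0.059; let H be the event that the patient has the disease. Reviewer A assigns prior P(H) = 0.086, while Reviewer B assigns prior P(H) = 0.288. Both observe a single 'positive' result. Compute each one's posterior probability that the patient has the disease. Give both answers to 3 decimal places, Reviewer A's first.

Reviewer A: 0.551; Reviewer B: 0.841

P('+'|H) = 0.77, P('+'|¬H) = 0.059.
Reviewer A: numerator 0.77·0.086 = 0.066220; evidence = 0.066220+0.059·0.914 = 0.12015; posterior = 0.551.
Reviewer B: numerator 0.77·0.288 = 0.22176; evidence = 0.22176+0.059·0.712 = 0.26377; posterior = 0.841.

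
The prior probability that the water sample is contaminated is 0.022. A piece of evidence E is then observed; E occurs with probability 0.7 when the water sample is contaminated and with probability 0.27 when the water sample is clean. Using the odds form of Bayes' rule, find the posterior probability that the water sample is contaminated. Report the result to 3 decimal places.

Prior odds = 0.022/(1−0.022) = 0.022495.
Likelihood ratio for E = 0.7/0.27 = 2.5926.
Posterior odds = prior odds × LR = 0.058320.
Posterior probability = odds/(1+odds) = 0.058320/1.0583 = 0.055.

Posterior probability ≈ 0.055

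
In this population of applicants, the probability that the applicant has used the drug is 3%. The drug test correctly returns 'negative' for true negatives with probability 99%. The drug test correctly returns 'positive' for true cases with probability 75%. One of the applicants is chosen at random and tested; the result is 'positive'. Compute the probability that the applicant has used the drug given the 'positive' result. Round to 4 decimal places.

Write H for 'the applicant has used the drug'. Prior odds H:¬H = 0.03/0.97 = 0.030928. For the 'positive' outcome, the likelihood ratio is 0.75/0.01 = 75.000.
Posterior odds = 0.030928 × 75.000 = 2.3196, so P(H|E) = 2.3196/(1+2.3196) = 0.6988.

P(H | E) ≈ 0.6988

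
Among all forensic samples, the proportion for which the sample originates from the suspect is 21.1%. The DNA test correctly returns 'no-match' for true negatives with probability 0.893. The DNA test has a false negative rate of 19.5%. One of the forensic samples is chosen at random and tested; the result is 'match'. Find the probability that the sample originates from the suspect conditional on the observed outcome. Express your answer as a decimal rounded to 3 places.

Let H be the event that the sample originates from the suspect. P(H) = 0.211, so P(¬H) = 0.789. With E the 'match' result, P(E|H) = 0.805 and P(E|¬H) = 0.107.
P(E) = 0.805·0.211 + 0.107·0.789 = 0.16986 + 0.084423 = 0.25428.
By Bayes' theorem, P(H|E) = 0.16986 / 0.25428 = 0.668.

P(H | E) ≈ 0.668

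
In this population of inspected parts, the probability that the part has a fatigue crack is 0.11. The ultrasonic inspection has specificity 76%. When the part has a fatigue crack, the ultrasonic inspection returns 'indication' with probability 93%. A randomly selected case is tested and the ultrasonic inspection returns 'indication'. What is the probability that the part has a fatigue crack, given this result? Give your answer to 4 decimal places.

Write H for 'the part has a fatigue crack'. Prior odds H:¬H = 0.11/0.89 = 0.12360. For the 'indication' outcome, the likelihood ratio is 0.93/0.24 = 3.8750.
Posterior odds = 0.12360 × 3.8750 = 0.47893, so P(H|E) = 0.47893/(1+0.47893) = 0.3238.

P(H | E) ≈ 0.3238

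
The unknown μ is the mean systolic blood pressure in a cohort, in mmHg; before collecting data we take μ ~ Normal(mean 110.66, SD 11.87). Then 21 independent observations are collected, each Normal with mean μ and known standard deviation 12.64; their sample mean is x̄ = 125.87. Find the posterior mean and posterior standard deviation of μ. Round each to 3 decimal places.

Prior precision 1/τ₀² = 1/11.87² = 0.00709739; data precision n/σ² = 21/12.64² = 0.131439.
Posterior precision = 0.00709739 + 0.131439 = 0.138537, giving posterior SD = 1/√0.138537 = 2.687.
Posterior mean = (0.00709739·110.66 + 0.131439·125.87) / 0.138537 = 125.091.

Posterior mean ≈ 125.091; posterior SD ≈ 2.687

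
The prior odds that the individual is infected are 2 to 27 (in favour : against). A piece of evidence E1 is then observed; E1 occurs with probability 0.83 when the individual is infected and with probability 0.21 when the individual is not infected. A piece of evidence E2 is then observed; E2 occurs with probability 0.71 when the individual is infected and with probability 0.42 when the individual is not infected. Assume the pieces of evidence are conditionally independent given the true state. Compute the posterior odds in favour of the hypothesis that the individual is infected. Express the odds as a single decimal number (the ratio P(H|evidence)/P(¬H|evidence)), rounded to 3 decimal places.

Prior odds = 2/27 = 0.074074. In log-odds, ln(0.074074) = -2.6027.
Add log likelihood ratios: ln(3.9524) + ln(1.6905) = 1.8993.
Posterior log-odds = -0.70336, so posterior odds = exp(-0.70336) = 0.49492.

Posterior odds ≈ 0.495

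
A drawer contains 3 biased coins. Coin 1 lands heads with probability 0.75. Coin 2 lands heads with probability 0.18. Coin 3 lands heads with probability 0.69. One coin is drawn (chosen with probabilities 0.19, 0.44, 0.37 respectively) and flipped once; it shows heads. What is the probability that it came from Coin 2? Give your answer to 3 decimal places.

Posterior probability ≈ 0.166

P(heads|C1) = 0.75; P(heads|C2) = 0.18; P(heads|C3) = 0.69.
Prior × likelihood for each source: 0.19·0.75=0.1425, 0.44·0.18=0.07920, 0.37·0.69=0.2553. Summing gives P(heads) = 0.47700.
P(Coin 2 | heads) = 0.07920 / 0.47700 = 0.166.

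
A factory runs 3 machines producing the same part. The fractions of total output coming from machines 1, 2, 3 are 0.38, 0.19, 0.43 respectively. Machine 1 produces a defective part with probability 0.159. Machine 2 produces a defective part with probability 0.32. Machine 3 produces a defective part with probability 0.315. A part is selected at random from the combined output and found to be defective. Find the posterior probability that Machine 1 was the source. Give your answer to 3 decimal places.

Posterior probability ≈ 0.235

Tabulate prior·likelihood by source: [1] prior 0.38, lik 0.159, product 0.06042; [2] prior 0.19, lik 0.32, product 0.06080; [3] prior 0.43, lik 0.315, product 0.1354.
Normalizing constant = 0.25667; the posterior for Machine 1 is its product over the sum, 0.06042/0.25667 = 0.235.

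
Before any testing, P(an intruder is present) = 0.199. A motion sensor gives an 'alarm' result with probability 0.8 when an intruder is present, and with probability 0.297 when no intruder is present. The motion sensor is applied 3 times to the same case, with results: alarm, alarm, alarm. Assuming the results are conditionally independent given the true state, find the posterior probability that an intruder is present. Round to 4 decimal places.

With H the event that an intruder is present, the joint likelihood of the observed sequence is P(data|H) = 0.8·0.8·0.8 = 0.51200 and P(data|¬H) = 0.297·0.297·0.297 = 0.026198.
Bayes: P(H|data) = 0.199·0.51200 / (0.199·0.51200 + 0.801·0.026198) = 0.10189/0.12287 = 0.8292.

Posterior P(H) ≈ 0.8292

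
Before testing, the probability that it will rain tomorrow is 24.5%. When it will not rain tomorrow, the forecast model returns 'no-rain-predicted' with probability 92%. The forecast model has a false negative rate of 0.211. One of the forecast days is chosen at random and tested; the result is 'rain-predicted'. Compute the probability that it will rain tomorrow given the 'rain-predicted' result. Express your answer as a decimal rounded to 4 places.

P(H | E) ≈ 0.7619

Write H for 'it will rain tomorrow'. Prior odds H:¬H = 0.245/0.755 = 0.32450. For the 'rain-predicted' outcome, the likelihood ratio is 0.789/0.08 = 9.8625.
Posterior odds = 0.32450 × 9.8625 = 3.2004, so P(H|E) = 3.2004/(1+3.2004) = 0.7619.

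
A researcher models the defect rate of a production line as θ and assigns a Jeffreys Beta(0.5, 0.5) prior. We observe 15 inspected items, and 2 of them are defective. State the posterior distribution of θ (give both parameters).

The binomial likelihood is conjugate to the Beta prior: with 2 successes and 13 failures, the posterior is Beta(0.5+2, 0.5+13) = Beta(2.5, 13.5).

Posterior: Beta(2.5, 13.5)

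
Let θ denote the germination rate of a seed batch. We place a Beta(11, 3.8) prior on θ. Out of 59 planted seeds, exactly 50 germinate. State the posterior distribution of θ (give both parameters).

The binomial likelihood is conjugate to the Beta prior: with 50 successes and 9 failures, the posterior is Beta(11+50, 3.8+9) = Beta(61, 12.8).

Posterior: Beta(61, 12.8)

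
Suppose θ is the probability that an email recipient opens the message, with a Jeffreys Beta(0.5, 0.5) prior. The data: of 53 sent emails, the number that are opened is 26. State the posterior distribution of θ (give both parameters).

Observing 26 successes and 27 failures updates Beta(0.5, 0.5) by adding the success and failure counts to the two shape parameters: α = 0.5+26 = 26.5, β = 0.5+27 = 27.5.

Posterior: Beta(26.5, 27.5)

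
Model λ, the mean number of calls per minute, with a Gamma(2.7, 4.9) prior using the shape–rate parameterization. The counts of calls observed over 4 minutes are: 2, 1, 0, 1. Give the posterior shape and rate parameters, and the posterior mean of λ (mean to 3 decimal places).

Total count ∑xᵢ = 4 over n = 4 minutes.
Gamma is conjugate to the Poisson likelihood: posterior is Gamma(shape = 2.7+4 = 6.7, rate = 4.9+4 = 8.9).
Posterior mean = shape/rate = 6.7/8.9 = 0.753.

Posterior: Gamma(shape=6.7, rate=8.9); mean ≈ 0.753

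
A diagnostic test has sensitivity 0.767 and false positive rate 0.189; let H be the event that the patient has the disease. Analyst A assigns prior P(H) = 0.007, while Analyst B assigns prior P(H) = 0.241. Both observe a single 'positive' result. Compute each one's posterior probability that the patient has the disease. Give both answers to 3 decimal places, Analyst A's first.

The likelihood ratio for a 'positive' result is 0.767/0.189 = 4.0582.
Analyst A: prior odds 0.007/0.993 = 0.0070493; posterior odds 0.028608; posterior probability 0.028.
Analyst B: prior odds 0.241/0.759 = 0.31752; posterior odds 1.2886; posterior probability 0.563.

Analyst A: 0.028; Analyst B: 0.563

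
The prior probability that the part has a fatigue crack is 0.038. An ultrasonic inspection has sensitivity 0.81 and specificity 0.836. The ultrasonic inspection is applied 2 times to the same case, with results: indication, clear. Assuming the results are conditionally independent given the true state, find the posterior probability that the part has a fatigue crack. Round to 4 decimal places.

With H the event that the part has a fatigue crack, the joint likelihood of the observed sequence is P(data|H) = 0.81·0.19 = 0.15390 and P(data|¬H) = 0.164·0.836 = 0.13710.
Bayes: P(H|data) = 0.038·0.15390 / (0.038·0.15390 + 0.962·0.13710) = 0.0058482/0.13774 = 0.0425.

Posterior P(H) ≈ 0.0425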